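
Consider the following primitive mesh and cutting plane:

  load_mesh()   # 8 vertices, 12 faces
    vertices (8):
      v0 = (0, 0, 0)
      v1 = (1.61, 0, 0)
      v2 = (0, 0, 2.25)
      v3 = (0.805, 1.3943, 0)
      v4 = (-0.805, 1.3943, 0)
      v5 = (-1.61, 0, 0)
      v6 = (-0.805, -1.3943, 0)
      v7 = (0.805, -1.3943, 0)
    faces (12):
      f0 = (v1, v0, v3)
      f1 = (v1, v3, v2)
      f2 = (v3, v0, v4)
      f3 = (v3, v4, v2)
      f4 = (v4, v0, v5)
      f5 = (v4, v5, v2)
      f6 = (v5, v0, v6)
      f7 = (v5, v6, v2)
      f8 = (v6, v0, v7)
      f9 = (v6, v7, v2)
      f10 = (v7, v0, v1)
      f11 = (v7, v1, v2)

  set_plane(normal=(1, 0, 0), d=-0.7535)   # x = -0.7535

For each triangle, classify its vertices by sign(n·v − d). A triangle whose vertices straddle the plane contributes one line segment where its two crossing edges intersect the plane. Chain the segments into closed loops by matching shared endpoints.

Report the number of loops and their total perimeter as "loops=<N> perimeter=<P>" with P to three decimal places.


Straddling triangles (8 of 12):
  (v3,v0,v4) [++-] → (-0.7535, 1.3051, 0)–(-0.7535, 1.3943, 0)  len=0.0892
  (v3,v4,v2) [+-+] → (-0.7535, 1.3943, 0)–(-0.7535, 1.3051, 0.143944)  len=0.1693
  (v4,v0,v5) [-+-] → (-0.7535, 1.3051, 0)–(-0.7535, 0, 0)  len=1.3051
  (v4,v5,v2) [--+] → (-0.7535, 0, 1.19697)–(-0.7535, 1.3051, 0.143944)  len=1.6769
  (v5,v0,v6) [-+-] → (-0.7535, 0, 0)–(-0.7535, -1.3051, 0)  len=1.3051
  (v5,v6,v2) [--+] → (-0.7535, -1.3051, 0.143944)–(-0.7535, 0, 1.19697)  len=1.6769
  (v6,v0,v7) [-++] → (-0.7535, -1.3051, 0)–(-0.7535, -1.3943, 0)  len=0.0892
  (v6,v7,v2) [-++] → (-0.7535, -1.3943, 0)–(-0.7535, -1.3051, 0.143944)  len=0.1693

Chained into 1 loop(s):
  loop 1: 8 segments, perimeter = 6.4812
Total perimeter = 6.481

loops=1 perimeter=6.481


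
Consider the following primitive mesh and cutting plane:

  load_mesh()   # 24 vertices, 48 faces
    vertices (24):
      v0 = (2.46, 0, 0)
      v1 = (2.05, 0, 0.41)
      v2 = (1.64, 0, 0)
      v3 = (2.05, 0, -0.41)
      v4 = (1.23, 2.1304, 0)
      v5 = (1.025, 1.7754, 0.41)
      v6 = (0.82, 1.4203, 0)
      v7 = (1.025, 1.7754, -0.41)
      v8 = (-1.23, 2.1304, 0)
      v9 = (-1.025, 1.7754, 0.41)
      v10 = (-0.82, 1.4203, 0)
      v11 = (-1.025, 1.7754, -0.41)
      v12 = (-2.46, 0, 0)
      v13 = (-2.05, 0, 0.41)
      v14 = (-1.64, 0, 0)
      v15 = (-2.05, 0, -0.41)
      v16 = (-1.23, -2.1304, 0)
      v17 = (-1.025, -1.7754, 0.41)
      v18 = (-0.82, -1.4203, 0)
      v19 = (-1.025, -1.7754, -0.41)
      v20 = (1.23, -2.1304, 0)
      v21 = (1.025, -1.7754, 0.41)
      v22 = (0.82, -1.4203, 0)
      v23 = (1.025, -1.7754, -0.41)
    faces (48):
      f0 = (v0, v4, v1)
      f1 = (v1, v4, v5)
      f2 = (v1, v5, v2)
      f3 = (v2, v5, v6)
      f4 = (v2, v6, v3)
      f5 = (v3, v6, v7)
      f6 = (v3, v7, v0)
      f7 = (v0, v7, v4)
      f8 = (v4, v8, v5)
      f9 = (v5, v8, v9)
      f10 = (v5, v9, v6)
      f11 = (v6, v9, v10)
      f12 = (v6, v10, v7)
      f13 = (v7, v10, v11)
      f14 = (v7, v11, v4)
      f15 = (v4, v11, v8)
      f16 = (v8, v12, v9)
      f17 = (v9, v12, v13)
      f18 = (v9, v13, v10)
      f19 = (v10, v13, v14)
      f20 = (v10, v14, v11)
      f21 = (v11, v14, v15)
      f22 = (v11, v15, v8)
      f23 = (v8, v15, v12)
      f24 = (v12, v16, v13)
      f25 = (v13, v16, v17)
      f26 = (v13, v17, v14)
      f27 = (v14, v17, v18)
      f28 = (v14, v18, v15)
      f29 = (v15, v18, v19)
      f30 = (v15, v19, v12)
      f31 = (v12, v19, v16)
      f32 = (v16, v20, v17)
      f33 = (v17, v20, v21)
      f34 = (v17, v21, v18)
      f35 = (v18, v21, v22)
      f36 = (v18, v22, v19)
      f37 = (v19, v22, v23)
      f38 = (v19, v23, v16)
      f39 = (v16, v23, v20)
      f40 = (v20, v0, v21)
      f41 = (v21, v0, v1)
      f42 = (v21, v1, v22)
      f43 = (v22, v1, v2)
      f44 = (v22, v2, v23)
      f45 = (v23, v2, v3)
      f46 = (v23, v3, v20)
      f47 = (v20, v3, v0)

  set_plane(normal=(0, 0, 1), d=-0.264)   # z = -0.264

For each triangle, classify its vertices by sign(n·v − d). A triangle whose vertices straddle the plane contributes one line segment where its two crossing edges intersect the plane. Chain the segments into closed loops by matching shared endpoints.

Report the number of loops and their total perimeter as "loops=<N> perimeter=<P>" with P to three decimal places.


loops=2 perimeter=24.600

Straddling triangles (24 of 48):
  (v2,v6,v3) [++-] → (1.612, 0.505765, -0.264)–(1.904, 0, -0.264)  len=0.5840
  (v3,v6,v7) [-+-] → (1.612, 0.505765, -0.264)–(0.952, 1.64895, -0.264)  len=1.3200
  (v3,v7,v0) [--+] → (1.536, 1.14318, -0.264)–(2.196, 0, -0.264)  len=1.3200
  (v0,v7,v4) [+-+] → (1.536, 1.14318, -0.264)–(1.098, 1.90181, -0.264)  len=0.8760
  (v6,v10,v7) [++-] → (0.368, 1.64895, -0.264)–(0.952, 1.64895, -0.264)  len=0.5840
  (v7,v10,v11) [-+-] → (0.368, 1.64895, -0.264)–(-0.952, 1.64895, -0.264)  len=1.3200
  (v7,v11,v4) [--+] → (-0.222, 1.90181, -0.264)–(1.098, 1.90181, -0.264)  len=1.3200
  (v4,v11,v8) [+-+] → (-0.222, 1.90181, -0.264)–(-1.098, 1.90181, -0.264)  len=0.8760
  (v10,v14,v11) [++-] → (-1.244, 1.14318, -0.264)–(-0.952, 1.64895, -0.264)  len=0.5840
  (v11,v14,v15) [-+-] → (-1.244, 1.14318, -0.264)–(-1.904, 0, -0.264)  len=1.3200
  (v11,v15,v8) [--+] → (-1.758, 0.75863, -0.264)–(-1.098, 1.90181, -0.264)  len=1.3200
  (v8,v15,v12) [+-+] → (-1.758, 0.75863, -0.264)–(-2.196, 0, -0.264)  len=0.8760
  (v14,v18,v15) [++-] → (-1.612, -0.505765, -0.264)–(-1.904, 0, -0.264)  len=0.5840
  (v15,v18,v19) [-+-] → (-1.612, -0.505765, -0.264)–(-0.952, -1.64895, -0.264)  len=1.3200
  (v15,v19,v12) [--+] → (-1.536, -1.14318, -0.264)–(-2.196, 0, -0.264)  len=1.3200
  (v12,v19,v16) [+-+] → (-1.536, -1.14318, -0.264)–(-1.098, -1.90181, -0.264)  len=0.8760
  (v18,v22,v19) [++-] → (-0.368, -1.64895, -0.264)–(-0.952, -1.64895, -0.264)  len=0.5840
  (v19,v22,v23) [-+-] → (-0.368, -1.64895, -0.264)–(0.952, -1.64895, -0.264)  len=1.3200
  (v19,v23,v16) [--+] → (0.222, -1.90181, -0.264)–(-1.098, -1.90181, -0.264)  len=1.3200
  (v16,v23,v20) [+-+] → (0.222, -1.90181, -0.264)–(1.098, -1.90181, -0.264)  len=0.8760
  (v22,v2,v23) [++-] → (1.244, -1.14318, -0.264)–(0.952, -1.64895, -0.264)  len=0.5840
  (v23,v2,v3) [-+-] → (1.244, -1.14318, -0.264)–(1.904, 0, -0.264)  len=1.3200
  (v23,v3,v20) [--+] → (1.758, -0.75863, -0.264)–(1.098, -1.90181, -0.264)  len=1.3200
  (v20,v3,v0) [+-+] → (1.758, -0.75863, -0.264)–(2.196, 0, -0.264)  len=0.8760

Chained into 2 loop(s):
  loop 1: 12 segments, perimeter = 11.4241
  loop 2: 12 segments, perimeter = 13.1761
Total perimeter = 24.600


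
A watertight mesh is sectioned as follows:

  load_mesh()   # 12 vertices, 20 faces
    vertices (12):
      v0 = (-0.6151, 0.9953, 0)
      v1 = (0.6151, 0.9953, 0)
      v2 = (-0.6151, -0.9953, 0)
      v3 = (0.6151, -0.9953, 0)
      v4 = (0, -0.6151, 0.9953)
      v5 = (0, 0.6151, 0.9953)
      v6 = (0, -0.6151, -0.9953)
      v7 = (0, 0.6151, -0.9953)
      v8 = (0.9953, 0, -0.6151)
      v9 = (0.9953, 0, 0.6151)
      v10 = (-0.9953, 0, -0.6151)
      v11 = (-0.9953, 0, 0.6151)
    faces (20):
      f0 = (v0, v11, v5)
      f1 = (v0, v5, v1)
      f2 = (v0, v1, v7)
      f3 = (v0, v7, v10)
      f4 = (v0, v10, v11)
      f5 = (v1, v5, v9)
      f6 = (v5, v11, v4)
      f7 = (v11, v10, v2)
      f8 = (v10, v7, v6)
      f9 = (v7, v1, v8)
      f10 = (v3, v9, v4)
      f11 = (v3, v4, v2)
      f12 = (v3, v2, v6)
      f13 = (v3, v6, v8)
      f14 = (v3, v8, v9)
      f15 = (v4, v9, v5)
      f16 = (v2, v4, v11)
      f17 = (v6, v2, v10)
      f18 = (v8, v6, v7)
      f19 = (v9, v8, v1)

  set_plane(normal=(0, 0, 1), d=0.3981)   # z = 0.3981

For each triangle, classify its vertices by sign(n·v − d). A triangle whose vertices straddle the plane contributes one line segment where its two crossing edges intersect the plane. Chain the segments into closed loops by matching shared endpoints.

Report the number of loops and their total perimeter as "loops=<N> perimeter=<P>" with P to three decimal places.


Straddling triangles (10 of 20):
  (v0,v11,v5) [-++] → (-0.86117, 0.35113, 0.3981)–(-0.369072, 0.843228, 0.3981)  len=0.6959
  (v0,v5,v1) [-+-] → (-0.369072, 0.843228, 0.3981)–(0.369072, 0.843228, 0.3981)  len=0.7381
  (v0,v10,v11) [--+] → (-0.9953, 0, 0.3981)–(-0.86117, 0.35113, 0.3981)  len=0.3759
  (v1,v5,v9) [-++] → (0.369072, 0.843228, 0.3981)–(0.86117, 0.35113, 0.3981)  len=0.6959
  (v11,v10,v2) [+--] → (-0.9953, 0, 0.3981)–(-0.86117, -0.35113, 0.3981)  len=0.3759
  (v3,v9,v4) [-++] → (0.86117, -0.35113, 0.3981)–(0.369072, -0.843228, 0.3981)  len=0.6959
  (v3,v4,v2) [-+-] → (0.369072, -0.843228, 0.3981)–(-0.369072, -0.843228, 0.3981)  len=0.7381
  (v3,v8,v9) [--+] → (0.9953, 0, 0.3981)–(0.86117, -0.35113, 0.3981)  len=0.3759
  (v2,v4,v11) [-++] → (-0.369072, -0.843228, 0.3981)–(-0.86117, -0.35113, 0.3981)  len=0.6959
  (v9,v8,v1) [+--] → (0.9953, 0, 0.3981)–(0.86117, 0.35113, 0.3981)  len=0.3759

Chained into 1 loop(s):
  loop 1: 10 segments, perimeter = 5.7635
Total perimeter = 5.764

loops=1 perimeter=5.764


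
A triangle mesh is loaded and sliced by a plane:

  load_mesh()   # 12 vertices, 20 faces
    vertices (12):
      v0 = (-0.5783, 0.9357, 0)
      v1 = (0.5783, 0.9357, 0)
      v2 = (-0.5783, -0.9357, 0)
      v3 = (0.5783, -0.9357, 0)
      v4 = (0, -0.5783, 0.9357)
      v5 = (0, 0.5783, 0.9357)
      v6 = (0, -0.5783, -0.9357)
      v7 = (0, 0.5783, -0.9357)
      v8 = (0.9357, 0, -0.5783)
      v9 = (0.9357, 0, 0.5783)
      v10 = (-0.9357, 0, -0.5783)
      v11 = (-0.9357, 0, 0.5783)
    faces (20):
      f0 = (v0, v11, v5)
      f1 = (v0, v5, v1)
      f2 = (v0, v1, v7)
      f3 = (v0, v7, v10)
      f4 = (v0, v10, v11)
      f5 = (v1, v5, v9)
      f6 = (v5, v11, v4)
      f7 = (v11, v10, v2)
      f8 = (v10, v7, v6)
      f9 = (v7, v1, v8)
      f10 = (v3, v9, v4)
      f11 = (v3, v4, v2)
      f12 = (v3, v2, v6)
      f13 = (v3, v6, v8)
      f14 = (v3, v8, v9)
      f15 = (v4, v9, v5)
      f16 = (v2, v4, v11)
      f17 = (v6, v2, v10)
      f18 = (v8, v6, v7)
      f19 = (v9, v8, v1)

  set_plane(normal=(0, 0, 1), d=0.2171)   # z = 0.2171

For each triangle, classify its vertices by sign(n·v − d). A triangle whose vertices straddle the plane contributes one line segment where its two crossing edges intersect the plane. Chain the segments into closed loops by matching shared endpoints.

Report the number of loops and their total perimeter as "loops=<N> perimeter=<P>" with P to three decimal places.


Straddling triangles (10 of 20):
  (v0,v11,v5) [-++] → (-0.712472, 0.584428, 0.2171)–(-0.444124, 0.852776, 0.2171)  len=0.3795
  (v0,v5,v1) [-+-] → (-0.444124, 0.852776, 0.2171)–(0.444124, 0.852776, 0.2171)  len=0.8882
  (v0,v10,v11) [--+] → (-0.9357, 0, 0.2171)–(-0.712472, 0.584428, 0.2171)  len=0.6256
  (v1,v5,v9) [-++] → (0.444124, 0.852776, 0.2171)–(0.712472, 0.584428, 0.2171)  len=0.3795
  (v11,v10,v2) [+--] → (-0.9357, 0, 0.2171)–(-0.712472, -0.584428, 0.2171)  len=0.6256
  (v3,v9,v4) [-++] → (0.712472, -0.584428, 0.2171)–(0.444124, -0.852776, 0.2171)  len=0.3795
  (v3,v4,v2) [-+-] → (0.444124, -0.852776, 0.2171)–(-0.444124, -0.852776, 0.2171)  len=0.8882
  (v3,v8,v9) [--+] → (0.9357, 0, 0.2171)–(0.712472, -0.584428, 0.2171)  len=0.6256
  (v2,v4,v11) [-++] → (-0.444124, -0.852776, 0.2171)–(-0.712472, -0.584428, 0.2171)  len=0.3795
  (v9,v8,v1) [+--] → (0.9357, 0, 0.2171)–(0.712472, 0.584428, 0.2171)  len=0.6256

Chained into 1 loop(s):
  loop 1: 10 segments, perimeter = 5.7969
Total perimeter = 5.797

loops=1 perimeter=5.797


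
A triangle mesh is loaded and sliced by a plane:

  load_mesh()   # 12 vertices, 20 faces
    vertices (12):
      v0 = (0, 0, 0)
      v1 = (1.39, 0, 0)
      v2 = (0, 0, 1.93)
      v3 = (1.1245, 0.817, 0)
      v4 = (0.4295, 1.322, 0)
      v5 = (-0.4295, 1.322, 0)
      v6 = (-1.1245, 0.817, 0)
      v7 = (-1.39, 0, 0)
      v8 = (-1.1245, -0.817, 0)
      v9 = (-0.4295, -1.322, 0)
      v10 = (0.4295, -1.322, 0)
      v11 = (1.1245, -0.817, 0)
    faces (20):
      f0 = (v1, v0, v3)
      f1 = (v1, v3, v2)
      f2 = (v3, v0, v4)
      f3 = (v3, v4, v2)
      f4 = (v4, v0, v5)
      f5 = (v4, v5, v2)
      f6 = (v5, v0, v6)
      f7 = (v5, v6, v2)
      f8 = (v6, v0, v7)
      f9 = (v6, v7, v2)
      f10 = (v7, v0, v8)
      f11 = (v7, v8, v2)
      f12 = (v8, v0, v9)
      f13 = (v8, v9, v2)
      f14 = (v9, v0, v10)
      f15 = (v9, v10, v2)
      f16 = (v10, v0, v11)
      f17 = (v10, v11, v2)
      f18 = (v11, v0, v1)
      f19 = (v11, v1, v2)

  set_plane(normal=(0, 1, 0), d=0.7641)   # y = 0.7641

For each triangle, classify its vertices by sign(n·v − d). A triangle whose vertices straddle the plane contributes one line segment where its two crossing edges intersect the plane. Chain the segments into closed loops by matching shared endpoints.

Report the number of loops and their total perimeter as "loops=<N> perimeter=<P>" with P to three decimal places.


Straddling triangles (10 of 20):
  (v1,v0,v3) [--+] → (1.05169, 0.7641, 0)–(1.14169, 0.7641, 0)  len=0.0900
  (v1,v3,v2) [-+-] → (1.14169, 0.7641, 0)–(1.05169, 0.7641, 0.124966)  len=0.1540
  (v3,v0,v4) [+-+] → (1.05169, 0.7641, 0)–(0.248246, 0.7641, 0)  len=0.8034
  (v3,v4,v2) [++-] → (0.248246, 0.7641, 0.814483)–(1.05169, 0.7641, 0.124966)  len=1.0588
  (v4,v0,v5) [+-+] → (0.248246, 0.7641, 0)–(-0.248246, 0.7641, 0)  len=0.4965
  (v4,v5,v2) [++-] → (-0.248246, 0.7641, 0.814483)–(0.248246, 0.7641, 0.814483)  len=0.4965
  (v5,v0,v6) [+-+] → (-0.248246, 0.7641, 0)–(-1.05169, 0.7641, 0)  len=0.8034
  (v5,v6,v2) [++-] → (-1.05169, 0.7641, 0.124966)–(-0.248246, 0.7641, 0.814483)  len=1.0588
  (v6,v0,v7) [+--] → (-1.05169, 0.7641, 0)–(-1.14169, 0.7641, 0)  len=0.0900
  (v6,v7,v2) [+--] → (-1.14169, 0.7641, 0)–(-1.05169, 0.7641, 0.124966)  len=0.1540

Chained into 1 loop(s):
  loop 1: 10 segments, perimeter = 5.2054
Total perimeter = 5.205

loops=1 perimeter=5.205


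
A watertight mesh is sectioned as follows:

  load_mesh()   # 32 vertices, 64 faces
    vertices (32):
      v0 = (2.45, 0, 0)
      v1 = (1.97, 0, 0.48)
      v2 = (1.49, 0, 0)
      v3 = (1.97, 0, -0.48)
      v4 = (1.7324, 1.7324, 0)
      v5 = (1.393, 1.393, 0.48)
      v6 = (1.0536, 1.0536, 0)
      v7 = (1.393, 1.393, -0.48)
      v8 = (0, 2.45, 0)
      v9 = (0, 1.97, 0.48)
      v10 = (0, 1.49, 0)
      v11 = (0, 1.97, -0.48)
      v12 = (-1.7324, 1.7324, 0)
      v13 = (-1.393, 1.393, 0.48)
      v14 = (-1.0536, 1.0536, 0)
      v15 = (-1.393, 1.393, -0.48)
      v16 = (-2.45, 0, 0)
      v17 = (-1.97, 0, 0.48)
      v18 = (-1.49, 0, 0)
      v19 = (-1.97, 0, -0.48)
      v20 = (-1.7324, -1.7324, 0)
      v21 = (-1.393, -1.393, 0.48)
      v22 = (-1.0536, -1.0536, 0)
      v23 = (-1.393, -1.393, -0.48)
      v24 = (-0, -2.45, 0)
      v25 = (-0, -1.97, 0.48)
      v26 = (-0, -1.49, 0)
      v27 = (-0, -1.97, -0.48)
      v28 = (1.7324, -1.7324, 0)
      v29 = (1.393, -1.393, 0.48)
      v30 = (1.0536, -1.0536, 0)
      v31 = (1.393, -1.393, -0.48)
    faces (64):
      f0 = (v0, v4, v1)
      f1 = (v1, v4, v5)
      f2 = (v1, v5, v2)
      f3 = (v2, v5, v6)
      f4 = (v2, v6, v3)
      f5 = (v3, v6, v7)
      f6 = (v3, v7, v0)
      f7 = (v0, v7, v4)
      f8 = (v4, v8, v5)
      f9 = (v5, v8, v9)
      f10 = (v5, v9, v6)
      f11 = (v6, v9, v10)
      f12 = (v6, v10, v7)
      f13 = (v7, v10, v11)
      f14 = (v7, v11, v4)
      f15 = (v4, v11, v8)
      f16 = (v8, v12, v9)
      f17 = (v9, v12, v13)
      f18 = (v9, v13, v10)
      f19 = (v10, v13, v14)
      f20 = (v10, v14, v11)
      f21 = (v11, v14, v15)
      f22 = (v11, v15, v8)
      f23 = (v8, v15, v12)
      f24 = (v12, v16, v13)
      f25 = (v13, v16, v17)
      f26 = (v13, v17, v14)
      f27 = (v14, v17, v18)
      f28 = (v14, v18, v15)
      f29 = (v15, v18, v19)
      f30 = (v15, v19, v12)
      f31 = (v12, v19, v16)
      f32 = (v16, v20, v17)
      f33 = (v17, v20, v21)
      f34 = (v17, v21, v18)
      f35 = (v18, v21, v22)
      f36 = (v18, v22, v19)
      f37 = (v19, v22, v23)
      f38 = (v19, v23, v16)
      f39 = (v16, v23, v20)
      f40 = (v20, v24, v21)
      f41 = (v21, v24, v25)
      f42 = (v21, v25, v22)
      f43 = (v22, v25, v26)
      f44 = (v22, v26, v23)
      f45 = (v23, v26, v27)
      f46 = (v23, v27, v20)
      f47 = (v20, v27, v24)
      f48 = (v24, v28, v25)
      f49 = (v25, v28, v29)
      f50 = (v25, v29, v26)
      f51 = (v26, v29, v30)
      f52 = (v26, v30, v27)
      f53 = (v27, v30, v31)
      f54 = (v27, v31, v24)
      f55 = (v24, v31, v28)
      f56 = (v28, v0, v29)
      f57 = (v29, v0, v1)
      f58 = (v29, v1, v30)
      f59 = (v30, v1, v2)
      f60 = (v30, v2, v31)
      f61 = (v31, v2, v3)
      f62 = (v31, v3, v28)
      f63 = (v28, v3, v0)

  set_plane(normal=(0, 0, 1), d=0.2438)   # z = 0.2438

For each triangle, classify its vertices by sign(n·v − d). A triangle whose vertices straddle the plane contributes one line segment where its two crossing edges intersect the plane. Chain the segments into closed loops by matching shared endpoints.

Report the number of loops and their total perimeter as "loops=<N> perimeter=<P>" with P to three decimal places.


Straddling triangles (32 of 64):
  (v0,v4,v1) [--+] → (1.85308, 0.852485, 0.2438)–(2.2062, 0, 0.2438)  len=0.9227
  (v1,v4,v5) [+-+] → (1.85308, 0.852485, 0.2438)–(1.56001, 1.56001, 0.2438)  len=0.7658
  (v1,v5,v2) [++-] → (1.44073, 0.707528, 0.2438)–(1.7338, 0, 0.2438)  len=0.7658
  (v2,v5,v6) [-+-] → (1.44073, 0.707528, 0.2438)–(1.22599, 1.22599, 0.2438)  len=0.5612
  (v4,v8,v5) [--+] → (0.707528, 1.91313, 0.2438)–(1.56001, 1.56001, 0.2438)  len=0.9227
  (v5,v8,v9) [+-+] → (0.707528, 1.91313, 0.2438)–(0, 2.2062, 0.2438)  len=0.7658
  (v5,v9,v6) [++-] → (0.518459, 1.51905, 0.2438)–(1.22599, 1.22599, 0.2438)  len=0.7658
  (v6,v9,v10) [-+-] → (0.518459, 1.51905, 0.2438)–(0, 1.7338, 0.2438)  len=0.5612
  (v8,v12,v9) [--+] → (-0.852485, 1.85308, 0.2438)–(0, 2.2062, 0.2438)  len=0.9227
  (v9,v12,v13) [+-+] → (-0.852485, 1.85308, 0.2438)–(-1.56001, 1.56001, 0.2438)  len=0.7658
  (v9,v13,v10) [++-] → (-0.707528, 1.44073, 0.2438)–(0, 1.7338, 0.2438)  len=0.7658
  (v10,v13,v14) [-+-] → (-0.707528, 1.44073, 0.2438)–(-1.22599, 1.22599, 0.2438)  len=0.5612
  (v12,v16,v13) [--+] → (-1.91313, 0.707528, 0.2438)–(-1.56001, 1.56001, 0.2438)  len=0.9227
  (v13,v16,v17) [+-+] → (-1.91313, 0.707528, 0.2438)–(-2.2062, 0, 0.2438)  len=0.7658
  (v13,v17,v14) [++-] → (-1.51905, 0.518459, 0.2438)–(-1.22599, 1.22599, 0.2438)  len=0.7658
  (v14,v17,v18) [-+-] → (-1.51905, 0.518459, 0.2438)–(-1.7338, 0, 0.2438)  len=0.5612
  (v16,v20,v17) [--+] → (-1.85308, -0.852485, 0.2438)–(-2.2062, 0, 0.2438)  len=0.9227
  (v17,v20,v21) [+-+] → (-1.85308, -0.852485, 0.2438)–(-1.56001, -1.56001, 0.2438)  len=0.7658
  (v17,v21,v18) [++-] → (-1.44073, -0.707528, 0.2438)–(-1.7338, 0, 0.2438)  len=0.7658
  (v18,v21,v22) [-+-] → (-1.44073, -0.707528, 0.2438)–(-1.22599, -1.22599, 0.2438)  len=0.5612
  (v20,v24,v21) [--+] → (-0.707528, -1.91313, 0.2438)–(-1.56001, -1.56001, 0.2438)  len=0.9227
  (v21,v24,v25) [+-+] → (-0.707528, -1.91313, 0.2438)–(0, -2.2062, 0.2438)  len=0.7658
  (v21,v25,v22) [++-] → (-0.518459, -1.51905, 0.2438)–(-1.22599, -1.22599, 0.2438)  len=0.7658
  (v22,v25,v26) [-+-] → (-0.518459, -1.51905, 0.2438)–(0, -1.7338, 0.2438)  len=0.5612
  (v24,v28,v25) [--+] → (0.852485, -1.85308, 0.2438)–(0, -2.2062, 0.2438)  len=0.9227
  (v25,v28,v29) [+-+] → (0.852485, -1.85308, 0.2438)–(1.56001, -1.56001, 0.2438)  len=0.7658
  (v25,v29,v26) [++-] → (0.707528, -1.44073, 0.2438)–(0, -1.7338, 0.2438)  len=0.7658
  (v26,v29,v30) [-+-] → (0.707528, -1.44073, 0.2438)–(1.22599, -1.22599, 0.2438)  len=0.5612
  (v28,v0,v29) [--+] → (1.91313, -0.707528, 0.2438)–(1.56001, -1.56001, 0.2438)  len=0.9227
  (v29,v0,v1) [+-+] → (1.91313, -0.707528, 0.2438)–(2.2062, 0, 0.2438)  len=0.7658
  (v29,v1,v30) [++-] → (1.51905, -0.518459, 0.2438)–(1.22599, -1.22599, 0.2438)  len=0.7658
  (v30,v1,v2) [-+-] → (1.51905, -0.518459, 0.2438)–(1.7338, 0, 0.2438)  len=0.5612

Chained into 2 loop(s):
  loop 1: 16 segments, perimeter = 13.5084
  loop 2: 16 segments, perimeter = 10.6160
Total perimeter = 24.124

loops=2 perimeter=24.124


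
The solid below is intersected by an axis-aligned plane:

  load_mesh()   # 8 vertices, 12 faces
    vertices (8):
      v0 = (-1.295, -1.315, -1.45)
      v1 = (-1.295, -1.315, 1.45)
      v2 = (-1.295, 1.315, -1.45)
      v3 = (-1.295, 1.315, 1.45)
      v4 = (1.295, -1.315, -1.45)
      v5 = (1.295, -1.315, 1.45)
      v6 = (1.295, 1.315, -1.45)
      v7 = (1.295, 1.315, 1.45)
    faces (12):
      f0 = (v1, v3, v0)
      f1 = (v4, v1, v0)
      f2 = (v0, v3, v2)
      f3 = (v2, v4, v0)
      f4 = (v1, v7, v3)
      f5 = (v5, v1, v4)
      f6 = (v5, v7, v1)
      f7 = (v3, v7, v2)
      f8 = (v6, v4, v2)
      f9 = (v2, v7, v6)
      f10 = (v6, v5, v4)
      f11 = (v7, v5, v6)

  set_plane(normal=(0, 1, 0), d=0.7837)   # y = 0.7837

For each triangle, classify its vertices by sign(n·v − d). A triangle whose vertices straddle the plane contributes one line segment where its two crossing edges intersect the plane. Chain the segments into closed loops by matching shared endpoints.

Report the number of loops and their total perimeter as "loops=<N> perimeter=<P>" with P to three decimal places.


loops=1 perimeter=10.980

Straddling triangles (8 of 12):
  (v1,v3,v0) [-+-] → (-1.295, 0.7837, 1.45)–(-1.295, 0.7837, 0.864156)  len=0.5858
  (v0,v3,v2) [-++] → (-1.295, 0.7837, 0.864156)–(-1.295, 0.7837, -1.45)  len=2.3142
  (v2,v4,v0) [+--] → (-0.771781, 0.7837, -1.45)–(-1.295, 0.7837, -1.45)  len=0.5232
  (v1,v7,v3) [-++] → (0.771781, 0.7837, 1.45)–(-1.295, 0.7837, 1.45)  len=2.0668
  (v5,v7,v1) [-+-] → (1.295, 0.7837, 1.45)–(0.771781, 0.7837, 1.45)  len=0.5232
  (v6,v4,v2) [+-+] → (1.295, 0.7837, -1.45)–(-0.771781, 0.7837, -1.45)  len=2.0668
  (v6,v5,v4) [+--] → (1.295, 0.7837, -0.864156)–(1.295, 0.7837, -1.45)  len=0.5858
  (v7,v5,v6) [+-+] → (1.295, 0.7837, 1.45)–(1.295, 0.7837, -0.864156)  len=2.3142

Chained into 1 loop(s):
  loop 1: 8 segments, perimeter = 10.9800
Total perimeter = 10.980


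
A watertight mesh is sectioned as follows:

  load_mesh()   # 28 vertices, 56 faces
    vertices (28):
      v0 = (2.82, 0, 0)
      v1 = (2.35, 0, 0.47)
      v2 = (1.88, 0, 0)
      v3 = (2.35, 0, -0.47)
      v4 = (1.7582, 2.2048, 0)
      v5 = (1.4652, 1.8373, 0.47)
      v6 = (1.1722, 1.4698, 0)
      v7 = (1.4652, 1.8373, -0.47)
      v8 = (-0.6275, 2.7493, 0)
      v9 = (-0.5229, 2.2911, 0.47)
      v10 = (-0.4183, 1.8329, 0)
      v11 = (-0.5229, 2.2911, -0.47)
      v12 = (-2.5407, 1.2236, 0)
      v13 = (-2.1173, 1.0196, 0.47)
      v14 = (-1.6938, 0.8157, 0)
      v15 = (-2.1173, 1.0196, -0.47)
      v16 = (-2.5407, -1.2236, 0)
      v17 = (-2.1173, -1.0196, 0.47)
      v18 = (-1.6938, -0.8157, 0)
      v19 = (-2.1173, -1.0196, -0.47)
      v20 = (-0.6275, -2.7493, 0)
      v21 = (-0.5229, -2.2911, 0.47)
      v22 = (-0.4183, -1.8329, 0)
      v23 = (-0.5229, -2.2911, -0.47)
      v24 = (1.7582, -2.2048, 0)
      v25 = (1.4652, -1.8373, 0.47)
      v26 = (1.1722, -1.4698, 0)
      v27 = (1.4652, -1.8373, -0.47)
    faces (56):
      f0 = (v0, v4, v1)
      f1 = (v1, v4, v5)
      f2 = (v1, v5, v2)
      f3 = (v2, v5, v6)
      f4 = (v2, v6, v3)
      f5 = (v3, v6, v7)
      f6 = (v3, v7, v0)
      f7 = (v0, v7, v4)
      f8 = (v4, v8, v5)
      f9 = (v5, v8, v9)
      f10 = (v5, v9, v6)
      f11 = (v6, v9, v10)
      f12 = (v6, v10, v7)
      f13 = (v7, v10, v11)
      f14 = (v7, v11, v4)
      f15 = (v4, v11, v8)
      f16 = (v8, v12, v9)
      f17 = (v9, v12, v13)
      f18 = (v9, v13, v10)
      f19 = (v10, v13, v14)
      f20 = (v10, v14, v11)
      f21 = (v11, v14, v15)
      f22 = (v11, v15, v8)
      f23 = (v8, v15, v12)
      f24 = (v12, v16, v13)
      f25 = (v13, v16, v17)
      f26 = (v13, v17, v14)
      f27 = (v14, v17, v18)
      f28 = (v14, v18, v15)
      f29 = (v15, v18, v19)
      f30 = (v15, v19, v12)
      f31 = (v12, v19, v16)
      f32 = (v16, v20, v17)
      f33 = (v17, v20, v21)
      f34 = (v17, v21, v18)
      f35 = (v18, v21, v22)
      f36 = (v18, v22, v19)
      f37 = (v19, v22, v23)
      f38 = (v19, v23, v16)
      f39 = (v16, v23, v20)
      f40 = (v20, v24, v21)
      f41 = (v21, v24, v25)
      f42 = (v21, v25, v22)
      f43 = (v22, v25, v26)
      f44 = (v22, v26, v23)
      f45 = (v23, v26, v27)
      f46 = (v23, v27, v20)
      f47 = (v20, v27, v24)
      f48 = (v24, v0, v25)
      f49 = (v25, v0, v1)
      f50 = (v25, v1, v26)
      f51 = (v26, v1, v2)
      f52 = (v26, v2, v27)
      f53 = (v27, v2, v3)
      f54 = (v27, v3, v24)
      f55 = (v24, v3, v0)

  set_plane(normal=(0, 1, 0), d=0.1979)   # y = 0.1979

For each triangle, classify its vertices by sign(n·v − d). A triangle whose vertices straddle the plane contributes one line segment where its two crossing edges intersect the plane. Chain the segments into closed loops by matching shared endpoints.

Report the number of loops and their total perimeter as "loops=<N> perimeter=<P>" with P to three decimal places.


loops=2 perimeter=5.189

Straddling triangles (16 of 56):
  (v0,v4,v1) [-+-] → (2.72469, 0.1979, 0)–(2.29688, 0.1979, 0.427813)  len=0.6050
  (v1,v4,v5) [-++] → (2.29688, 0.1979, 0.427813)–(2.2547, 0.1979, 0.47)  len=0.0597
  (v1,v5,v2) [-+-] → (2.2547, 0.1979, 0.47)–(1.83532, 0.1979, 0.0506248)  len=0.5931
  (v2,v5,v6) [-++] → (1.83532, 0.1979, 0.0506248)–(1.7847, 0.1979, 0)  len=0.0716
  (v2,v6,v3) [-+-] → (1.7847, 0.1979, 0)–(2.19142, 0.1979, -0.406717)  len=0.5752
  (v3,v6,v7) [-++] → (2.19142, 0.1979, -0.406717)–(2.2547, 0.1979, -0.47)  len=0.0895
  (v3,v7,v0) [-+-] → (2.2547, 0.1979, -0.47)–(2.67407, 0.1979, -0.0506248)  len=0.5931
  (v0,v7,v4) [-++] → (2.67407, 0.1979, -0.0506248)–(2.72469, 0.1979, 0)  len=0.0716
  (v12,v16,v13) [+-+] → (-2.5407, 0.1979, 0)–(-2.27239, 0.1979, 0.297836)  len=0.4009
  (v13,v16,v17) [+--] → (-2.27239, 0.1979, 0.297836)–(-2.1173, 0.1979, 0.47)  len=0.2317
  (v13,v17,v14) [+-+] → (-2.1173, 0.1979, 0.47)–(-1.83636, 0.1979, 0.158212)  len=0.4197
  (v14,v17,v18) [+--] → (-1.83636, 0.1979, 0.158212)–(-1.6938, 0.1979, 0)  len=0.2130
  (v14,v18,v15) [+-+] → (-1.6938, 0.1979, 0)–(-1.92769, 0.1979, -0.259572)  len=0.3494
  (v15,v18,v19) [+--] → (-1.92769, 0.1979, -0.259572)–(-2.1173, 0.1979, -0.47)  len=0.2833
  (v15,v19,v12) [+-+] → (-2.1173, 0.1979, -0.47)–(-2.3471, 0.1979, -0.214907)  len=0.3433
  (v12,v19,v16) [+--] → (-2.3471, 0.1979, -0.214907)–(-2.5407, 0.1979, 0)  len=0.2892

Chained into 2 loop(s):
  loop 1: 8 segments, perimeter = 2.6587
  loop 2: 8 segments, perimeter = 2.5305
Total perimeter = 5.189


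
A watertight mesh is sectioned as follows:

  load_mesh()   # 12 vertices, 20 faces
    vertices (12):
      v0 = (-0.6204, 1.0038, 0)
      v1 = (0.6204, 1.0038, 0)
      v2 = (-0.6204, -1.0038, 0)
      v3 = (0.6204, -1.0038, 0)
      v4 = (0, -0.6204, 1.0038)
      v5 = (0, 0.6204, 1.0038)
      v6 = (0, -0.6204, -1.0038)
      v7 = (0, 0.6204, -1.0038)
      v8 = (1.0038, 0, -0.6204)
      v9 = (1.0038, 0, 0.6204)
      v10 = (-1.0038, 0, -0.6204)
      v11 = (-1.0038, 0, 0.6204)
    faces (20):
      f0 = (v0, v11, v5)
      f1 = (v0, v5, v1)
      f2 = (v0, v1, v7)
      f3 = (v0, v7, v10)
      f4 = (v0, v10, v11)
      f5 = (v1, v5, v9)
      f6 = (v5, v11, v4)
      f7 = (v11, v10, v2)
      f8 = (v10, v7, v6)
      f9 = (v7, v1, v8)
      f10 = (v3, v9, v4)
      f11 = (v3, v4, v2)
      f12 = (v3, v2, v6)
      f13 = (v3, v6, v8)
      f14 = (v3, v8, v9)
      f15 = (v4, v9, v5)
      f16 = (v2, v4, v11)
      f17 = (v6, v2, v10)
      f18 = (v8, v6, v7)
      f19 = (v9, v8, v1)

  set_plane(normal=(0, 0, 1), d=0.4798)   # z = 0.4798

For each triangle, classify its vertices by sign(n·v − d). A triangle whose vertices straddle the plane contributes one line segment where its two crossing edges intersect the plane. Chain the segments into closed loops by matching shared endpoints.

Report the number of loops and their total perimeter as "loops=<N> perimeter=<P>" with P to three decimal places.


loops=1 perimeter=5.624

Straddling triangles (10 of 20):
  (v0,v11,v5) [-++] → (-0.916911, 0.227489, 0.4798)–(-0.323859, 0.820541, 0.4798)  len=0.8387
  (v0,v5,v1) [-+-] → (-0.323859, 0.820541, 0.4798)–(0.323859, 0.820541, 0.4798)  len=0.6477
  (v0,v10,v11) [--+] → (-1.0038, 0, 0.4798)–(-0.916911, 0.227489, 0.4798)  len=0.2435
  (v1,v5,v9) [-++] → (0.323859, 0.820541, 0.4798)–(0.916911, 0.227489, 0.4798)  len=0.8387
  (v11,v10,v2) [+--] → (-1.0038, 0, 0.4798)–(-0.916911, -0.227489, 0.4798)  len=0.2435
  (v3,v9,v4) [-++] → (0.916911, -0.227489, 0.4798)–(0.323859, -0.820541, 0.4798)  len=0.8387
  (v3,v4,v2) [-+-] → (0.323859, -0.820541, 0.4798)–(-0.323859, -0.820541, 0.4798)  len=0.6477
  (v3,v8,v9) [--+] → (1.0038, 0, 0.4798)–(0.916911, -0.227489, 0.4798)  len=0.2435
  (v2,v4,v11) [-++] → (-0.323859, -0.820541, 0.4798)–(-0.916911, -0.227489, 0.4798)  len=0.8387
  (v9,v8,v1) [+--] → (1.0038, 0, 0.4798)–(0.916911, 0.227489, 0.4798)  len=0.2435

Chained into 1 loop(s):
  loop 1: 10 segments, perimeter = 5.6243
Total perimeter = 5.624


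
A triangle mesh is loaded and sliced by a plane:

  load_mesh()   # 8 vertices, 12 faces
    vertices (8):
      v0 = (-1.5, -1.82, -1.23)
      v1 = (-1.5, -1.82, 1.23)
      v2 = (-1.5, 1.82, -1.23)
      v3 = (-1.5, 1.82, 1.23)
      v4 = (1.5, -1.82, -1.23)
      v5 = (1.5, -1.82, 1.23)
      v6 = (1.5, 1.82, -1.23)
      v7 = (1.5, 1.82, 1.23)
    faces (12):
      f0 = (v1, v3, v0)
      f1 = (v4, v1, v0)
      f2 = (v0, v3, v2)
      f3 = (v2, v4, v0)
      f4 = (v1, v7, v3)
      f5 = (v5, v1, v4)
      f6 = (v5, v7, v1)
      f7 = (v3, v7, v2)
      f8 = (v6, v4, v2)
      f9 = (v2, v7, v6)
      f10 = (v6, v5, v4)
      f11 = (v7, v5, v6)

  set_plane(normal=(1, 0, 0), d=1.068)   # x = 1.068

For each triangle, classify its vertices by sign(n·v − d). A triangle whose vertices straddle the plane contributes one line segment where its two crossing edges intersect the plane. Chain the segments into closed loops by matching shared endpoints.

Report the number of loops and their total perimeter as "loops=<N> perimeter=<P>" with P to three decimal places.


loops=1 perimeter=12.200

Straddling triangles (8 of 12):
  (v4,v1,v0) [+--] → (1.068, -1.82, -0.87576)–(1.068, -1.82, -1.23)  len=0.3542
  (v2,v4,v0) [-+-] → (1.068, -1.29584, -1.23)–(1.068, -1.82, -1.23)  len=0.5242
  (v1,v7,v3) [-+-] → (1.068, 1.29584, 1.23)–(1.068, 1.82, 1.23)  len=0.5242
  (v5,v1,v4) [+-+] → (1.068, -1.82, 1.23)–(1.068, -1.82, -0.87576)  len=2.1058
  (v5,v7,v1) [++-] → (1.068, 1.29584, 1.23)–(1.068, -1.82, 1.23)  len=3.1158
  (v3,v7,v2) [-+-] → (1.068, 1.82, 1.23)–(1.068, 1.82, 0.87576)  len=0.3542
  (v6,v4,v2) [++-] → (1.068, -1.29584, -1.23)–(1.068, 1.82, -1.23)  len=3.1158
  (v2,v7,v6) [-++] → (1.068, 1.82, 0.87576)–(1.068, 1.82, -1.23)  len=2.1058

Chained into 1 loop(s):
  loop 1: 8 segments, perimeter = 12.2000
Total perimeter = 12.200


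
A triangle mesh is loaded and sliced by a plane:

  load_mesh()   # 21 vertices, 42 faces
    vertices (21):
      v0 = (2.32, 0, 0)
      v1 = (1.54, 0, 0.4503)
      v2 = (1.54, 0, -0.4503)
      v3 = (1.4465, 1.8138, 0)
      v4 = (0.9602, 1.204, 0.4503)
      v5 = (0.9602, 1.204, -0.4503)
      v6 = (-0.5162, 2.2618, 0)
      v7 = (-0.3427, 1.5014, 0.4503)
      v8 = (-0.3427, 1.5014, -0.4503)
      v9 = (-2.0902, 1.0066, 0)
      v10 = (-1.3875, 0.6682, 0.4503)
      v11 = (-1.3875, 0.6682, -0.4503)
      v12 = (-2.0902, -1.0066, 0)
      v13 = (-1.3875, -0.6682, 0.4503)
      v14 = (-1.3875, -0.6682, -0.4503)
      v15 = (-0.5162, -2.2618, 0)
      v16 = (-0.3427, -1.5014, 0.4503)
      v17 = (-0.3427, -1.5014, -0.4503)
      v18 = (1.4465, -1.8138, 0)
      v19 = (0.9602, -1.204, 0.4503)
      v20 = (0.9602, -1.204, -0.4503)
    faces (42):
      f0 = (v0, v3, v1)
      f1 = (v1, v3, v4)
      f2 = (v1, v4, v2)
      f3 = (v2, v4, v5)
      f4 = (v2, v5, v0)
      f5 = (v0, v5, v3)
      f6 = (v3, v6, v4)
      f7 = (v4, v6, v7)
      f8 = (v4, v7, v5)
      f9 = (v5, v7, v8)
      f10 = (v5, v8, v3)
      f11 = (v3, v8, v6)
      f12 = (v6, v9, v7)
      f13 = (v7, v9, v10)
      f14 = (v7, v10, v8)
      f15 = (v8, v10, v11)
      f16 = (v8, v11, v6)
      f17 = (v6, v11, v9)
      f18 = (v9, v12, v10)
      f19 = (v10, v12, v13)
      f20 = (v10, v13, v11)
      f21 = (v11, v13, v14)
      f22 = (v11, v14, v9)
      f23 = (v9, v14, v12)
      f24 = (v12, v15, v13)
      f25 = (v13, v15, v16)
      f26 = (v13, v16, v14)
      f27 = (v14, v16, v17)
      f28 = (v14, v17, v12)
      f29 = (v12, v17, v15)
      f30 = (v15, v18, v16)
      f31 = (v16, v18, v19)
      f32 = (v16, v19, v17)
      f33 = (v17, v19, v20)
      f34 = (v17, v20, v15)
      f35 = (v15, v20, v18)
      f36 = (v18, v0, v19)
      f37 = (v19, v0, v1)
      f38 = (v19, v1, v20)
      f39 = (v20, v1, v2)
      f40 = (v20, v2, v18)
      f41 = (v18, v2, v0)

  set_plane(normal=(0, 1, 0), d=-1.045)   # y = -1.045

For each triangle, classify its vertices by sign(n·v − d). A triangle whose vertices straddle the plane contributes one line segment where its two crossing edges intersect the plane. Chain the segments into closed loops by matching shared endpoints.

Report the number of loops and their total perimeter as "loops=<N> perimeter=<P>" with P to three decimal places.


loops=2 perimeter=6.030

Straddling triangles (12 of 42):
  (v12,v15,v13) [+-+] → (-2.04205, -1.045, 0)–(-1.18148, -1.045, 0.343828)  len=0.9267
  (v13,v15,v16) [+--] → (-1.18148, -1.045, 0.343828)–(-0.915008, -1.045, 0.4503)  len=0.2870
  (v13,v16,v14) [+-+] → (-0.915008, -1.045, 0.4503)–(-0.915008, -1.045, -0.0430195)  len=0.4933
  (v14,v16,v17) [+--] → (-0.915008, -1.045, -0.0430195)–(-0.915008, -1.045, -0.4503)  len=0.4073
  (v14,v17,v12) [+-+] → (-0.915008, -1.045, -0.4503)–(-1.95458, -1.045, -0.0349465)  len=1.1195
  (v12,v17,v15) [+--] → (-1.95458, -1.045, -0.0349465)–(-2.04205, -1.045, 0)  len=0.0942
  (v18,v0,v19) [-+-] → (1.81674, -1.045, 0)–(1.13977, -1.045, 0.390833)  len=0.7817
  (v19,v0,v1) [-++] → (1.13977, -1.045, 0.390833)–(1.03677, -1.045, 0.4503)  len=0.1189
  (v19,v1,v20) [-+-] → (1.03677, -1.045, 0.4503)–(1.03677, -1.045, -0.331367)  len=0.7817
  (v20,v1,v2) [-++] → (1.03677, -1.045, -0.331367)–(1.03677, -1.045, -0.4503)  len=0.1189
  (v20,v2,v18) [-+-] → (1.03677, -1.045, -0.4503)–(1.48613, -1.045, -0.190865)  len=0.5189
  (v18,v2,v0) [-++] → (1.48613, -1.045, -0.190865)–(1.81674, -1.045, 0)  len=0.3818

Chained into 2 loop(s):
  loop 1: 6 segments, perimeter = 3.3279
  loop 2: 6 segments, perimeter = 2.7019
Total perimeter = 6.030


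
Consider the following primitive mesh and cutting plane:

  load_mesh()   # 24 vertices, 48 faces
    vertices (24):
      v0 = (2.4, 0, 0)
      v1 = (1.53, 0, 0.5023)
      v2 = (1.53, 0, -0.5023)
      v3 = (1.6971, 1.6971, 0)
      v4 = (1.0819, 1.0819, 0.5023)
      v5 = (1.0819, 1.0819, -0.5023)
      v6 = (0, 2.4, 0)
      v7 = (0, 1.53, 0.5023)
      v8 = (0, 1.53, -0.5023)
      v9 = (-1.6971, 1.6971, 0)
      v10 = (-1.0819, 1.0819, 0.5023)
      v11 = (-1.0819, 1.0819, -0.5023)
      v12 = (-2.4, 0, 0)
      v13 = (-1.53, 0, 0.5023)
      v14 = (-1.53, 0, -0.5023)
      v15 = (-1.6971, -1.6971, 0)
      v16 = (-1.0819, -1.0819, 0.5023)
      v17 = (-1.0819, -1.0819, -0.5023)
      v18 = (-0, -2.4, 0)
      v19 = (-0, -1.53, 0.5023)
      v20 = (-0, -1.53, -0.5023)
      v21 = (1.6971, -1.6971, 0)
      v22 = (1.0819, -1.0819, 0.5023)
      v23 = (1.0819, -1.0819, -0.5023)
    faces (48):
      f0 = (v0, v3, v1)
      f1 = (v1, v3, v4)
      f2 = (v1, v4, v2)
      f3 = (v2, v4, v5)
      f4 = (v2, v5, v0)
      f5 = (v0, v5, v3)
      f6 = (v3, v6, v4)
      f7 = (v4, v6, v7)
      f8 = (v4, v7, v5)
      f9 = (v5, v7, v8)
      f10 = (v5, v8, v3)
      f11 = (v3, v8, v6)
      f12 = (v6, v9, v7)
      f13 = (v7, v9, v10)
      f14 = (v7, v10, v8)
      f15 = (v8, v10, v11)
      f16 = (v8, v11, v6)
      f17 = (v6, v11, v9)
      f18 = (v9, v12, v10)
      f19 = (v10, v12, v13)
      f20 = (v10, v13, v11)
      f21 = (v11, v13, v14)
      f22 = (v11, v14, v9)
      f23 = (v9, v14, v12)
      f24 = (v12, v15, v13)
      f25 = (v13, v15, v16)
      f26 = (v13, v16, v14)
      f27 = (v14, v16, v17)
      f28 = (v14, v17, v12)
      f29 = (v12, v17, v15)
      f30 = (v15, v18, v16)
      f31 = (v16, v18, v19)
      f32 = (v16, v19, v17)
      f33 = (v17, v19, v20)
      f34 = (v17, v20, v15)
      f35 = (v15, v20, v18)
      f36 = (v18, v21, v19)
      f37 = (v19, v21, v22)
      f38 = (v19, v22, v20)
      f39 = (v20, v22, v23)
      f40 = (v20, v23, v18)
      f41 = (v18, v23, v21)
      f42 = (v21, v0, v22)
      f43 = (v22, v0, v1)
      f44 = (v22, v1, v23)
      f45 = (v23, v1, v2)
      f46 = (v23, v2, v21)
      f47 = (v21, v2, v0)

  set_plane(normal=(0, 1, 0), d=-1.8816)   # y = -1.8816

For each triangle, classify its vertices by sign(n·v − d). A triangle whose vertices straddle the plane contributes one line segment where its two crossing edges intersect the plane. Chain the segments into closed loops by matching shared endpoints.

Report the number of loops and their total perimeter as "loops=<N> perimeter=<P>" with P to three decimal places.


Straddling triangles (6 of 48):
  (v15,v18,v16) [+-+] → (-1.25164, -1.8816, 0)–(-0.425504, -1.8816, 0.197551)  len=0.8494
  (v16,v18,v19) [+-+] → (-0.425504, -1.8816, 0.197551)–(0, -1.8816, 0.299302)  len=0.4375
  (v15,v20,v18) [++-] → (0, -1.8816, -0.299302)–(-1.25164, -1.8816, 0)  len=1.2869
  (v18,v21,v19) [-++] → (1.25164, -1.8816, 0)–(0, -1.8816, 0.299302)  len=1.2869
  (v20,v23,v18) [++-] → (0.425504, -1.8816, -0.197551)–(0, -1.8816, -0.299302)  len=0.4375
  (v18,v23,v21) [-++] → (0.425504, -1.8816, -0.197551)–(1.25164, -1.8816, 0)  len=0.8494

Chained into 1 loop(s):
  loop 1: 6 segments, perimeter = 5.1477
Total perimeter = 5.148

loops=1 perimeter=5.148


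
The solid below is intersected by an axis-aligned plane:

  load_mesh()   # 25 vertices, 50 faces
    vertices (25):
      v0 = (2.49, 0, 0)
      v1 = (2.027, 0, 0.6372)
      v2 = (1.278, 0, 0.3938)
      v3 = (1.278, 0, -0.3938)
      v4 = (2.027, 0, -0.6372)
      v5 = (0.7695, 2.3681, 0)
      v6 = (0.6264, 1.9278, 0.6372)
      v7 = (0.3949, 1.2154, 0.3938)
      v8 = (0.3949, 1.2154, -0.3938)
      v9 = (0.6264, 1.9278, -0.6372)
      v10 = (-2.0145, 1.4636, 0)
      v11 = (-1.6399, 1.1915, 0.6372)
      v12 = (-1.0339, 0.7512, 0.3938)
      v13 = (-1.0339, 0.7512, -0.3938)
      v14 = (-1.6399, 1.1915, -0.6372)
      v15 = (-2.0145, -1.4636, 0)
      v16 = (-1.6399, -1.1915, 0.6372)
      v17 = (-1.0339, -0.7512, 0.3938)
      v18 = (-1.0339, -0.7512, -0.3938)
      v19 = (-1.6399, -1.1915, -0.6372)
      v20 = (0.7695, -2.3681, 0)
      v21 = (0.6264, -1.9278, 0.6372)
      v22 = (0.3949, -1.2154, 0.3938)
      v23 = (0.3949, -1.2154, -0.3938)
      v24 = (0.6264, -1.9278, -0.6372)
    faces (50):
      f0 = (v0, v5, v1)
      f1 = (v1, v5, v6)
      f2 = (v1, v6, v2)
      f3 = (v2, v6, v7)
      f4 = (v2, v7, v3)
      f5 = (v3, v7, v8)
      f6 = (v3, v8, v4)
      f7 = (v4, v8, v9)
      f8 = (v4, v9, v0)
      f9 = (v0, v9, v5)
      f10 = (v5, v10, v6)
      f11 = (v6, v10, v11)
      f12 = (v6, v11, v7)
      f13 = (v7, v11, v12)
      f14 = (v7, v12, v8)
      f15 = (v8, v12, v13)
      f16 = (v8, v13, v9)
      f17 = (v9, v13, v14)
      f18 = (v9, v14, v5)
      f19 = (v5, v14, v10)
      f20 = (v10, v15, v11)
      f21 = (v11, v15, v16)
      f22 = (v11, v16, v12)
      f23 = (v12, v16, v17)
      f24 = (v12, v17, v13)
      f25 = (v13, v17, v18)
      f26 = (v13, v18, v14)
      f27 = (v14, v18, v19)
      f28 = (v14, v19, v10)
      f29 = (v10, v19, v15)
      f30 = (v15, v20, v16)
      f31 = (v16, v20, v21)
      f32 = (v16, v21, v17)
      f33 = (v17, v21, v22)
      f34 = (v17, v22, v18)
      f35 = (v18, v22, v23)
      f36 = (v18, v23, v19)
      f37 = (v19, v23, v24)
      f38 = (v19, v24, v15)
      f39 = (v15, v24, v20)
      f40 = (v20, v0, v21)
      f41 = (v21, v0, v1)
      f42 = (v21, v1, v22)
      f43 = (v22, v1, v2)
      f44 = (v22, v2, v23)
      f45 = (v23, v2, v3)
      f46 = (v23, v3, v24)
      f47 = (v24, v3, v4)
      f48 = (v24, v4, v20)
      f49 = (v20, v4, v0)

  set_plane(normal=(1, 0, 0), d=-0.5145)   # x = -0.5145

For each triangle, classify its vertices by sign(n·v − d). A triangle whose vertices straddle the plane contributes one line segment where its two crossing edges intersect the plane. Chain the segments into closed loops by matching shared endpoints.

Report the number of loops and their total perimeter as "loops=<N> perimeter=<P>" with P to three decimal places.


Straddling triangles (20 of 50):
  (v5,v10,v6) [+-+] → (-0.5145, 1.95094, 0)–(-0.5145, 1.72726, 0.361922)  len=0.4255
  (v6,v10,v11) [+--] → (-0.5145, 1.72726, 0.361922)–(-0.5145, 1.55713, 0.6372)  len=0.3236
  (v6,v11,v7) [+-+] → (-0.5145, 1.55713, 0.6372)–(-0.5145, 1.20472, 0.502581)  len=0.3772
  (v7,v11,v12) [+--] → (-0.5145, 1.20472, 0.502581)–(-0.5145, 0.919947, 0.3938)  len=0.3048
  (v7,v12,v8) [+-+] → (-0.5145, 0.919947, 0.3938)–(-0.5145, 0.919947, 0.10749)  len=0.2863
  (v8,v12,v13) [+--] → (-0.5145, 0.919947, 0.10749)–(-0.5145, 0.919947, -0.3938)  len=0.5013
  (v8,v13,v9) [+-+] → (-0.5145, 0.919947, -0.3938)–(-0.5145, 1.11928, -0.469944)  len=0.2134
  (v9,v13,v14) [+--] → (-0.5145, 1.11928, -0.469944)–(-0.5145, 1.55713, -0.6372)  len=0.4687
  (v9,v14,v5) [+-+] → (-0.5145, 1.55713, -0.6372)–(-0.5145, 1.74107, -0.339572)  len=0.3499
  (v5,v14,v10) [+--] → (-0.5145, 1.74107, -0.339572)–(-0.5145, 1.95094, 0)  len=0.3992
  (v15,v20,v16) [-+-] → (-0.5145, -1.95094, 0)–(-0.5145, -1.74107, 0.339572)  len=0.3992
  (v16,v20,v21) [-++] → (-0.5145, -1.74107, 0.339572)–(-0.5145, -1.55713, 0.6372)  len=0.3499
  (v16,v21,v17) [-+-] → (-0.5145, -1.55713, 0.6372)–(-0.5145, -1.11928, 0.469944)  len=0.4687
  (v17,v21,v22) [-++] → (-0.5145, -1.11928, 0.469944)–(-0.5145, -0.919947, 0.3938)  len=0.2134
  (v17,v22,v18) [-+-] → (-0.5145, -0.919947, 0.3938)–(-0.5145, -0.919947, -0.10749)  len=0.5013
  (v18,v22,v23) [-++] → (-0.5145, -0.919947, -0.10749)–(-0.5145, -0.919947, -0.3938)  len=0.2863
  (v18,v23,v19) [-+-] → (-0.5145, -0.919947, -0.3938)–(-0.5145, -1.20472, -0.502581)  len=0.3048
  (v19,v23,v24) [-++] → (-0.5145, -1.20472, -0.502581)–(-0.5145, -1.55713, -0.6372)  len=0.3772
  (v19,v24,v15) [-+-] → (-0.5145, -1.55713, -0.6372)–(-0.5145, -1.72726, -0.361922)  len=0.3236
  (v15,v24,v20) [-++] → (-0.5145, -1.72726, -0.361922)–(-0.5145, -1.95094, 0)  len=0.4255

Chained into 2 loop(s):
  loop 1: 10 segments, perimeter = 3.6499
  loop 2: 10 segments, perimeter = 3.6499
Total perimeter = 7.300

loops=2 perimeter=7.300
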